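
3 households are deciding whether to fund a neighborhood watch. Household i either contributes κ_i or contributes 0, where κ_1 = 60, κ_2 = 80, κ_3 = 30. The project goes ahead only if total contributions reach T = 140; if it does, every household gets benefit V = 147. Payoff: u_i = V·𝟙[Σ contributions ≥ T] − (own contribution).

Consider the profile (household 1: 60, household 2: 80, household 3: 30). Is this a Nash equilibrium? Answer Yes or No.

Total = 170 ≥ 140: provided.
Household 1 (pledges 60, payoff 87): dropping to 0 → total 110, payoff 0. No gain.
Household 2 (pledges 80, payoff 67): dropping to 0 → total 90, payoff 0. No gain.
Household 3 (pledges 30, payoff 117): dropping to 0 → total 140, payoff 147. Profitable deviation.

No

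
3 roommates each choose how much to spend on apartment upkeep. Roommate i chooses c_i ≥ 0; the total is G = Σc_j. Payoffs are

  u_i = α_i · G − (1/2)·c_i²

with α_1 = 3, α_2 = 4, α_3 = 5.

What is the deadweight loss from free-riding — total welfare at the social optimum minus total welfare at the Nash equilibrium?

97

Roommate i's FOC: ∂u_i/∂c_i = α_i − c_i = 0, so c_i* = α_i.
NE contributions = (3, 4, 5); G = 12.
W^NE = (Σα)·G − ½Σα_i² = 12² − ½·50 = 119.
Planner sets c_i = Σα_j = 12 for every i, so G^SO = 3·12 = 36.
W^SO = (Σα)·G^SO − ½·3·(Σα)² = (3/2)·12² = 216.
Deadweight loss = W^SO − W^NE = 97.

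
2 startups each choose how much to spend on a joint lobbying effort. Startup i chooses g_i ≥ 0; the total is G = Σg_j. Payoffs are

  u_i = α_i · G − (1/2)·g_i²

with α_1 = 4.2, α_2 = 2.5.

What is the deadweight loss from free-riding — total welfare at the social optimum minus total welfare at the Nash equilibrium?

11.945

Startup i's FOC: ∂u_i/∂g_i = α_i − g_i = 0, so g_i* = α_i.
NE contributions = (4.2, 2.5); G = 6.7.
W^NE = (Σα)·G − ½Σα_i² = 6.7² − ½·23.89 = 32.945.
Planner sets g_i = Σα_j = 6.7 for every i, so G^SO = 2·6.7 = 13.4.
W^SO = (Σα)·G^SO − ½·2·(Σα)² = (2/2)·6.7² = 44.89.
Deadweight loss = W^SO − W^NE = 11.945.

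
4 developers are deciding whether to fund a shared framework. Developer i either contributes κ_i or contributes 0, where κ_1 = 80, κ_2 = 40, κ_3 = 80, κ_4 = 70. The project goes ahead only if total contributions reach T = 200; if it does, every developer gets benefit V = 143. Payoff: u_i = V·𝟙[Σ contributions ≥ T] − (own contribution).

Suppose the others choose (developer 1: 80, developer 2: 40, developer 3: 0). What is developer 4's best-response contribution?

Others' total = 120. Even contributing 70 gives 190 < 200: no benefit either way.
Best response: 0.

0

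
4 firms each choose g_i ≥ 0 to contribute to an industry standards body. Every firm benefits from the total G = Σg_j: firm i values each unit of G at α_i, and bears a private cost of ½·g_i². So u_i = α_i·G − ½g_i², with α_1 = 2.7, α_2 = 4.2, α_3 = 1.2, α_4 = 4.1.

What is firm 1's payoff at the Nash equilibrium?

29.295

Firm i's FOC: ∂u_i/∂g_i = α_i − g_i = 0, so g_i* = α_i.
NE contributions = (2.7, 4.2, 1.2, 4.1); G = 12.2.
u_1 = α_1·G − ½·(g_1)² = 2.7·12.2 − ½·2.7² = 29.295.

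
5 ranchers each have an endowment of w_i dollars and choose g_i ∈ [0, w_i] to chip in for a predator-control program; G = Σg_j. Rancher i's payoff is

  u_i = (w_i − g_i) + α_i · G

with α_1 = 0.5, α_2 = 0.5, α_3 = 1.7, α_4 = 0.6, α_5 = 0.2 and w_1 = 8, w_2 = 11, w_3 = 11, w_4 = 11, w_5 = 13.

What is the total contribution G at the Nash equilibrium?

11

∂u_i/∂g_i = α_i − 1, so rancher i contributes w_i if α_i > 1, else 0.
α_i > 1 for i ∈ {3}; NE contributions (0, 0, 11, 0, 0), G = 11.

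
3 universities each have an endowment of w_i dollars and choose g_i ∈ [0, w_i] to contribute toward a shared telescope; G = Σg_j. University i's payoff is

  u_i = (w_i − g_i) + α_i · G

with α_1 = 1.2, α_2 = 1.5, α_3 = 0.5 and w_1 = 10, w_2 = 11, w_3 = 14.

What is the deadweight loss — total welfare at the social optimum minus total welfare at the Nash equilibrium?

∂u_i/∂g_i = α_i − 1, so university i contributes w_i if α_i > 1, else 0.
α_i > 1 for i ∈ {1, 2}; NE contributions (10, 11, 0), G = 21.
W^NE = Σw_i − G^NE + (Σα_i)·G^NE = 35 + 2.2·21 = 81.2.
Planner: ∂(Σu_j)/∂g_i = Σα_j − 1 = 2.2 > 0, so everyone contributes w_i; G^SO = 35, W^SO = 35 + 2.2·35 = 112.
Deadweight loss = 30.8.

30.8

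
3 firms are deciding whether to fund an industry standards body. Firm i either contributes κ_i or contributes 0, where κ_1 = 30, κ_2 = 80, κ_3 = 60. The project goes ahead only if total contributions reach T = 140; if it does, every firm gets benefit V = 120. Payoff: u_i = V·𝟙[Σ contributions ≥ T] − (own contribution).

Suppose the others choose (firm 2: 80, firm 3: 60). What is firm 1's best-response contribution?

Others' total = 140 ≥ 140; contributing adds cost 30 for no extra benefit.
Best response: 0.

0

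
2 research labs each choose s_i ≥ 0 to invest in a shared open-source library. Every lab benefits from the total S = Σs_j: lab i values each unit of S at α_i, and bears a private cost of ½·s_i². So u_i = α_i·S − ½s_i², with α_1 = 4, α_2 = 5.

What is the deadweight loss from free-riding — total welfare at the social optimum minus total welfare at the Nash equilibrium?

20.5

Lab i's FOC: ∂u_i/∂s_i = α_i − s_i = 0, so s_i* = α_i.
NE contributions = (4, 5); S = 9.
W^NE = (Σα)·S − ½Σα_i² = 9² − ½·41 = 60.5.
Planner sets s_i = Σα_j = 9 for every i, so S^SO = 2·9 = 18.
W^SO = (Σα)·S^SO − ½·2·(Σα)² = (2/2)·9² = 81.
Deadweight loss = W^SO − W^NE = 20.5.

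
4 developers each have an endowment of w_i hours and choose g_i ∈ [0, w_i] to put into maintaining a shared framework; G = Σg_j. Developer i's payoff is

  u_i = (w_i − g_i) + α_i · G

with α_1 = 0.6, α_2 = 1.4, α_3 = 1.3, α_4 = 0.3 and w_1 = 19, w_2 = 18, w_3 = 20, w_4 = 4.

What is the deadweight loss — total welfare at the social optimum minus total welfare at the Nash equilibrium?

∂u_i/∂g_i = α_i − 1, so developer i contributes w_i if α_i > 1, else 0.
α_i > 1 for i ∈ {2, 3}; NE contributions (0, 18, 20, 0), G = 38.
W^NE = Σw_i − G^NE + (Σα_i)·G^NE = 61 + 2.6·38 = 159.8.
Planner: ∂(Σu_j)/∂g_i = Σα_j − 1 = 2.6 > 0, so everyone contributes w_i; G^SO = 61, W^SO = 61 + 2.6·61 = 219.6.
Deadweight loss = 59.8.

59.8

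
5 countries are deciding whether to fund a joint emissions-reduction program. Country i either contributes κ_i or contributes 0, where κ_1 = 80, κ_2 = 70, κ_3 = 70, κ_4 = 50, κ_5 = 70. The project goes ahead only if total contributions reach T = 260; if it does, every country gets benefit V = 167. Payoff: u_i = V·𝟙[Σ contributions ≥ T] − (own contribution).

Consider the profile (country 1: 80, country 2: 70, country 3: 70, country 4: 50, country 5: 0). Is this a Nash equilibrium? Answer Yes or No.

Total = 270 ≥ 260: provided.
Country 1 (pledges 80, payoff 87): dropping to 0 → total 190, payoff 0. No gain.
Country 2 (pledges 70, payoff 97): dropping to 0 → total 200, payoff 0. No gain.
Country 3 (pledges 70, payoff 97): dropping to 0 → total 200, payoff 0. No gain.
Country 4 (pledges 50, payoff 117): dropping to 0 → total 220, payoff 0. No gain.
Country 5 (pledges 0, payoff 167): pledging 70 → total 340, payoff 97. No gain.

Yes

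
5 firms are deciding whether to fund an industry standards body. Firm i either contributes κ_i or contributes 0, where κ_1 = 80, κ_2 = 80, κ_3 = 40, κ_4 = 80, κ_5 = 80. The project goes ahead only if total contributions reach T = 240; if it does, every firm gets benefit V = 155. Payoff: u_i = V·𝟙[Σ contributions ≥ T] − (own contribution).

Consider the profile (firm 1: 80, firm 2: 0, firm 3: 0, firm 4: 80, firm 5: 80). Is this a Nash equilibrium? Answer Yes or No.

Yes

Total = 240 ≥ 240: provided.
Firm 1 (pledges 80, payoff 75): dropping to 0 → total 160, payoff 0. No gain.
Firm 2 (pledges 0, payoff 155): pledging 80 → total 320, payoff 75. No gain.
Firm 3 (pledges 0, payoff 155): pledging 40 → total 280, payoff 115. No gain.
Firm 4 (pledges 80, payoff 75): dropping to 0 → total 160, payoff 0. No gain.
Firm 5 (pledges 80, payoff 75): dropping to 0 → total 160, payoff 0. No gain.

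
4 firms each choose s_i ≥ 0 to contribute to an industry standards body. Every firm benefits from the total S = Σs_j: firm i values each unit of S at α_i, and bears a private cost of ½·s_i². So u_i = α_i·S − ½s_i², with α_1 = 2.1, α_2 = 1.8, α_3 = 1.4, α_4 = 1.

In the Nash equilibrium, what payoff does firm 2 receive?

Firm i's FOC: ∂u_i/∂s_i = α_i − s_i = 0, so s_i* = α_i.
NE contributions = (2.1, 1.8, 1.4, 1); S = 6.3.
u_2 = α_2·S − ½·(s_2)² = 1.8·6.3 − ½·1.8² = 9.72.

9.72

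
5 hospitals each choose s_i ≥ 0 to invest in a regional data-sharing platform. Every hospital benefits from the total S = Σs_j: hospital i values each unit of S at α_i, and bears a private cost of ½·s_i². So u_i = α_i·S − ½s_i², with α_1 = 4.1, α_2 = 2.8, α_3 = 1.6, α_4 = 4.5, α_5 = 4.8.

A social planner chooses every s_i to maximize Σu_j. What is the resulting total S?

Planner FOC: ∂(Σu_j)/∂s_i = (Σα_j) − s_i = 0, so s_i^SO = Σα_j = 17.8 for every i; S^SO = 89.

89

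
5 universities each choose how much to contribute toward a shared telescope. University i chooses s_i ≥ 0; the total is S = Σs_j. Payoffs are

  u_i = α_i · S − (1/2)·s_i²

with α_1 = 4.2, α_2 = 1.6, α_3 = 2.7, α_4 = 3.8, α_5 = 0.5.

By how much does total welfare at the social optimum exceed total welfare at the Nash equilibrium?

University i's FOC: ∂u_i/∂s_i = α_i − s_i = 0, so s_i* = α_i.
NE contributions = (4.2, 1.6, 2.7, 3.8, 0.5); S = 12.8.
W^NE = (Σα)·S − ½Σα_i² = 12.8² − ½·42.18 = 142.75.
Planner sets s_i = Σα_j = 12.8 for every i, so S^SO = 5·12.8 = 64.
W^SO = (Σα)·S^SO − ½·5·(Σα)² = (5/2)·12.8² = 409.6.
Deadweight loss = W^SO − W^NE = 266.85.

266.85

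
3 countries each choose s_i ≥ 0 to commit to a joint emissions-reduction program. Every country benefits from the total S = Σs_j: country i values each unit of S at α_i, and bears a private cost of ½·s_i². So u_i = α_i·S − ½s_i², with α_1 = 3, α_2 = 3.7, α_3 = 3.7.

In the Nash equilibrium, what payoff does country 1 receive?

26.7

Country i's FOC: ∂u_i/∂s_i = α_i − s_i = 0, so s_i* = α_i.
NE contributions = (3, 3.7, 3.7); S = 10.4.
u_1 = α_1·S − ½·(s_1)² = 3·10.4 − ½·3² = 26.7.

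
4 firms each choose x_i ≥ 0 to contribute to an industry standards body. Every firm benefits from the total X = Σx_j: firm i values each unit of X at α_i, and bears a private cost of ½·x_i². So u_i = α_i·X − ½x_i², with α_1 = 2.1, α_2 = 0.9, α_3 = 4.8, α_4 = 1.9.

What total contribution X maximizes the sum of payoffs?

Planner FOC: ∂(Σu_j)/∂x_i = (Σα_j) − x_i = 0, so x_i^SO = Σα_j = 9.7 for every i; X^SO = 38.8.

38.8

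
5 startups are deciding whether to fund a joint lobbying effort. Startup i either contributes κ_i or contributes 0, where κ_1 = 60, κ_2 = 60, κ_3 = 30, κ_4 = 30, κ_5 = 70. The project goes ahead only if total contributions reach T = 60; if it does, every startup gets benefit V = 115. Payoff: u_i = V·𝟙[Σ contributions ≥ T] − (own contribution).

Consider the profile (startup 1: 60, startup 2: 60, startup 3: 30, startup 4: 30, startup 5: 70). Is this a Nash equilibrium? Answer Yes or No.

No

Total = 250 ≥ 60: provided.
Startup 1 (pledges 60, payoff 55): dropping to 0 → total 190, payoff 115. Profitable deviation.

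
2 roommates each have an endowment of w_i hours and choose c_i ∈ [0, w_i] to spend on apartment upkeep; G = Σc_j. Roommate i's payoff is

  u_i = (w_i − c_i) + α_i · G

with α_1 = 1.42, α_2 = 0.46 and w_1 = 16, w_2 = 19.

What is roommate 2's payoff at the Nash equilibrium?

∂u_i/∂c_i = α_i − 1, so roommate i contributes w_i if α_i > 1, else 0.
α_i > 1 for i ∈ {1}; NE contributions (16, 0), G = 16.
u_2 = (19 − 0) + 0.46·16 = 26.36.

26.36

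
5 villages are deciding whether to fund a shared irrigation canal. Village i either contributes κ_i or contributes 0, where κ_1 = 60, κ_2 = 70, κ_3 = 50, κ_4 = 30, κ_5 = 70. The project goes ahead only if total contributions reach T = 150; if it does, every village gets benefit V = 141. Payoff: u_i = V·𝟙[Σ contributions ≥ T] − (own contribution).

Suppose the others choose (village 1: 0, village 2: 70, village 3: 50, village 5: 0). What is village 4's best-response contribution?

30

Others' total = 120. Contributing 30 brings total to 150 ≥ 150: gain V − κ_4 = 111.
Best response: 30.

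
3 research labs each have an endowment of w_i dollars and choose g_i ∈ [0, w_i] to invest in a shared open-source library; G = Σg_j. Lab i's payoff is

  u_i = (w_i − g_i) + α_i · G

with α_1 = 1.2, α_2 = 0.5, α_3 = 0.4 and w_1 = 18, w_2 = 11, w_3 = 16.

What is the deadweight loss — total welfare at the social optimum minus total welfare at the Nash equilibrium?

29.7

∂u_i/∂g_i = α_i − 1, so lab i contributes w_i if α_i > 1, else 0.
α_i > 1 for i ∈ {1}; NE contributions (18, 0, 0), G = 18.
W^NE = Σw_i − G^NE + (Σα_i)·G^NE = 45 + 1.1·18 = 64.8.
Planner: ∂(Σu_j)/∂g_i = Σα_j − 1 = 1.1 > 0, so everyone contributes w_i; G^SO = 45, W^SO = 45 + 1.1·45 = 94.5.
Deadweight loss = 29.7.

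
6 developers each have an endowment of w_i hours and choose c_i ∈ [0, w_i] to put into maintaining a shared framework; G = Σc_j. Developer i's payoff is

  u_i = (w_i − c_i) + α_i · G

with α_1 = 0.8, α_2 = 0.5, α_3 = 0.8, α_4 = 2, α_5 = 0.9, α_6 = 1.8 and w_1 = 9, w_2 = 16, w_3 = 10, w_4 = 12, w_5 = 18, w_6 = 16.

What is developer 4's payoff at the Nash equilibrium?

∂u_i/∂c_i = α_i − 1, so developer i contributes w_i if α_i > 1, else 0.
α_i > 1 for i ∈ {4, 6}; NE contributions (0, 0, 0, 12, 0, 16), G = 28.
u_4 = (12 − 12) + 2·28 = 56.

56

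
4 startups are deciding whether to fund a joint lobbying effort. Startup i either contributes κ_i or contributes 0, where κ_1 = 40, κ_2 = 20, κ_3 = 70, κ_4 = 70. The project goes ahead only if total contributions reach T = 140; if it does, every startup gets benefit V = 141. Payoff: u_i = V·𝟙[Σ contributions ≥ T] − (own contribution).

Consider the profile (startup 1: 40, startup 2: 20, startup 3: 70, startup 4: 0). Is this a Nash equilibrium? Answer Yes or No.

Total = 130 < 140: not provided.
Startup 1 (pledges 40, payoff -40): dropping to 0 → total 90, payoff 0. Profitable deviation.

No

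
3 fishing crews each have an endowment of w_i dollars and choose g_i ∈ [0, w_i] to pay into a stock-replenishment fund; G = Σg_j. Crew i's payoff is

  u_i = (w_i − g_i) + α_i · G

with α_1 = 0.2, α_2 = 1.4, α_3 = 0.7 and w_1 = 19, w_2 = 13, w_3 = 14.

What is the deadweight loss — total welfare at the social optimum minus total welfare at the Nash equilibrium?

∂u_i/∂g_i = α_i − 1, so crew i contributes w_i if α_i > 1, else 0.
α_i > 1 for i ∈ {2}; NE contributions (0, 13, 0), G = 13.
W^NE = Σw_i − G^NE + (Σα_i)·G^NE = 46 + 1.3·13 = 62.9.
Planner: ∂(Σu_j)/∂g_i = Σα_j − 1 = 1.3 > 0, so everyone contributes w_i; G^SO = 46, W^SO = 46 + 1.3·46 = 105.8.
Deadweight loss = 42.9.

42.9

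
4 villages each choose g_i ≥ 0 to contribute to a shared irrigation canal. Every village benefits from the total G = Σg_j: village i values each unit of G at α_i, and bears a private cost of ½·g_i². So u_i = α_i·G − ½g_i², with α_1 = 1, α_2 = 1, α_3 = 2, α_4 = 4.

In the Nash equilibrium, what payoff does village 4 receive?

24

Village i's FOC: ∂u_i/∂g_i = α_i − g_i = 0, so g_i* = α_i.
NE contributions = (1, 1, 2, 4); G = 8.
u_4 = α_4·G − ½·(g_4)² = 4·8 − ½·4² = 24.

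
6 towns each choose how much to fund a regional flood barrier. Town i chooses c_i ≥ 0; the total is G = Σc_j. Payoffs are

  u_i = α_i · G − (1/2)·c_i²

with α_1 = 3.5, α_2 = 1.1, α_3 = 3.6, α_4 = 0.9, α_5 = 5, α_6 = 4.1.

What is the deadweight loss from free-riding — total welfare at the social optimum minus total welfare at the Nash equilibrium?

Town i's FOC: ∂u_i/∂c_i = α_i − c_i = 0, so c_i* = α_i.
NE contributions = (3.5, 1.1, 3.6, 0.9, 5, 4.1); G = 18.2.
W^NE = (Σα)·G − ½Σα_i² = 18.2² − ½·69.04 = 296.72.
Planner sets c_i = Σα_j = 18.2 for every i, so G^SO = 6·18.2 = 109.2.
W^SO = (Σα)·G^SO − ½·6·(Σα)² = (6/2)·18.2² = 993.72.
Deadweight loss = W^SO − W^NE = 697.

697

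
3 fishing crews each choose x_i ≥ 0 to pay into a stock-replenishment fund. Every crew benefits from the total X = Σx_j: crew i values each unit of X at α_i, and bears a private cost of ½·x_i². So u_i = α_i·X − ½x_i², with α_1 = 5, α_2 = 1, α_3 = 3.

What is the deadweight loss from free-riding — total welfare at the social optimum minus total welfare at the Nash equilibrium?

Crew i's FOC: ∂u_i/∂x_i = α_i − x_i = 0, so x_i* = α_i.
NE contributions = (5, 1, 3); X = 9.
W^NE = (Σα)·X − ½Σα_i² = 9² − ½·35 = 63.5.
Planner sets x_i = Σα_j = 9 for every i, so X^SO = 3·9 = 27.
W^SO = (Σα)·X^SO − ½·3·(Σα)² = (3/2)·9² = 121.5.
Deadweight loss = W^SO − W^NE = 58.

58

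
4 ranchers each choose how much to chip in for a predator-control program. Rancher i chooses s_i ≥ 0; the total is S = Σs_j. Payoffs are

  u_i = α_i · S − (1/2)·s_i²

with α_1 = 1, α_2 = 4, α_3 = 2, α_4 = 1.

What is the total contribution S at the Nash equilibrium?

8

Rancher i's FOC: ∂u_i/∂s_i = α_i − s_i = 0, so s_i* = α_i.
NE contributions = (1, 4, 2, 1); S = 8.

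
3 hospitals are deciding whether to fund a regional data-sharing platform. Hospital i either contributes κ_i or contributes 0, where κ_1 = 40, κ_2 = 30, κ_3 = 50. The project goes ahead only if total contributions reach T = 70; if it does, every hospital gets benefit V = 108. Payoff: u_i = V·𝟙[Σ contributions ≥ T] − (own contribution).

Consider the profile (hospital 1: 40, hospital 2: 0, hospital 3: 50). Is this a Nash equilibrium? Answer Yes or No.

Yes

Total = 90 ≥ 70: provided.
Hospital 1 (pledges 40, payoff 68): dropping to 0 → total 50, payoff 0. No gain.
Hospital 2 (pledges 0, payoff 108): pledging 30 → total 120, payoff 78. No gain.
Hospital 3 (pledges 50, payoff 58): dropping to 0 → total 40, payoff 0. No gain.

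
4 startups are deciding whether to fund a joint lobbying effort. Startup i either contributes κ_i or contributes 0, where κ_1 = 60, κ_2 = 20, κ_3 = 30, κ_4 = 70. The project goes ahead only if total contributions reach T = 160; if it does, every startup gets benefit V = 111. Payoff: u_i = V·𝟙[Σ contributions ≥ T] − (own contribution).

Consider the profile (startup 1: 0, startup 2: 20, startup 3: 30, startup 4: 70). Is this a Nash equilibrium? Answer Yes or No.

No

Total = 120 < 160: not provided.
Startup 1 (pledges 0, payoff 0): pledging 60 → total 180, payoff 51. Profitable deviation.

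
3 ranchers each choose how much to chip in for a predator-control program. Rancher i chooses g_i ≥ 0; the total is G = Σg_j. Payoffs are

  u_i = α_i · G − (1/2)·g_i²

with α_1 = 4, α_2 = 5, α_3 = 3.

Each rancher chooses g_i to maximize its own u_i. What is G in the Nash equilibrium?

Rancher i's FOC: ∂u_i/∂g_i = α_i − g_i = 0, so g_i* = α_i.
NE contributions = (4, 5, 3); G = 12.

12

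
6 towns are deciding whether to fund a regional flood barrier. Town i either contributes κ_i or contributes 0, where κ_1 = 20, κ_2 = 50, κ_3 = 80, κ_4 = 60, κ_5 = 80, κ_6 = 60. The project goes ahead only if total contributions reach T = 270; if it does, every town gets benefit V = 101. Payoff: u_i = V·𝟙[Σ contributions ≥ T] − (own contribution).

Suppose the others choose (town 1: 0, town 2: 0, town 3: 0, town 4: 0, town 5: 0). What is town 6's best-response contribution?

Others' total = 0. Even contributing 60 gives 60 < 270: no benefit either way.
Best response: 0.

0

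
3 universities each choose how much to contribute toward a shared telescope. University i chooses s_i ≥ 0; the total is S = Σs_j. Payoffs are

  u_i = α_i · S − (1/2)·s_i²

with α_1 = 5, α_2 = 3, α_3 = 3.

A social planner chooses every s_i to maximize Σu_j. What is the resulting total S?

33

Planner FOC: ∂(Σu_j)/∂s_i = (Σα_j) − s_i = 0, so s_i^SO = Σα_j = 11 for every i; S^SO = 33.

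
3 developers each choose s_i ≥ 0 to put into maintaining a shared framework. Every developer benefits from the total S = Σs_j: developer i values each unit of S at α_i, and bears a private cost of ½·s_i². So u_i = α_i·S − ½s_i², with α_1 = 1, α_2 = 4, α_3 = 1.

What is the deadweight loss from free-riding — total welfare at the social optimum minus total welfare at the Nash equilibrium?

Developer i's FOC: ∂u_i/∂s_i = α_i − s_i = 0, so s_i* = α_i.
NE contributions = (1, 4, 1); S = 6.
W^NE = (Σα)·S − ½Σα_i² = 6² − ½·18 = 27.
Planner sets s_i = Σα_j = 6 for every i, so S^SO = 3·6 = 18.
W^SO = (Σα)·S^SO − ½·3·(Σα)² = (3/2)·6² = 54.
Deadweight loss = W^SO − W^NE = 27.

27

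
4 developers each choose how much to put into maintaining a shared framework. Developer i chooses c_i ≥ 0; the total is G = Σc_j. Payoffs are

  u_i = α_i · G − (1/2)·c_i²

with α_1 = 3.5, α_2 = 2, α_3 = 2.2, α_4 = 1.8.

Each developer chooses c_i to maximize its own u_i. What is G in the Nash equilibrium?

Developer i's FOC: ∂u_i/∂c_i = α_i − c_i = 0, so c_i* = α_i.
NE contributions = (3.5, 2, 2.2, 1.8); G = 9.5.

9.5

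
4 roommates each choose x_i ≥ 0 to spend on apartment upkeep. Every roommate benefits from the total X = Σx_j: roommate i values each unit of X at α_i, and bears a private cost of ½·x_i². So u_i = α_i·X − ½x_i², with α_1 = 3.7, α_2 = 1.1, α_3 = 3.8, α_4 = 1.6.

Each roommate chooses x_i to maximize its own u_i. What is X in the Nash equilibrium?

10.2

Roommate i's FOC: ∂u_i/∂x_i = α_i − x_i = 0, so x_i* = α_i.
NE contributions = (3.7, 1.1, 3.8, 1.6); X = 10.2.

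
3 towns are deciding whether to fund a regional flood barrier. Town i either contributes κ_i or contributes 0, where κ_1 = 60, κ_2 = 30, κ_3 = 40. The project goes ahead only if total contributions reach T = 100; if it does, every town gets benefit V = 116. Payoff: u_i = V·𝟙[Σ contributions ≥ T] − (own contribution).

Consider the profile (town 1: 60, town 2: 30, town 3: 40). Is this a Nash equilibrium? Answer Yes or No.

Total = 130 ≥ 100: provided.
Town 1 (pledges 60, payoff 56): dropping to 0 → total 70, payoff 0. No gain.
Town 2 (pledges 30, payoff 86): dropping to 0 → total 100, payoff 116. Profitable deviation.

No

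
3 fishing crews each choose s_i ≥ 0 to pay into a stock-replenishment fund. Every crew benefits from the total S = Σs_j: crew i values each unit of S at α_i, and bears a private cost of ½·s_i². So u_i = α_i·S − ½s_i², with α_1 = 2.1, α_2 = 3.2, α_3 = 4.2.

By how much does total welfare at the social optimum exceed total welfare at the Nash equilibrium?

61.27

Crew i's FOC: ∂u_i/∂s_i = α_i − s_i = 0, so s_i* = α_i.
NE contributions = (2.1, 3.2, 4.2); S = 9.5.
W^NE = (Σα)·S − ½Σα_i² = 9.5² − ½·32.29 = 74.105.
Planner sets s_i = Σα_j = 9.5 for every i, so S^SO = 3·9.5 = 28.5.
W^SO = (Σα)·S^SO − ½·3·(Σα)² = (3/2)·9.5² = 135.375.
Deadweight loss = W^SO − W^NE = 61.27.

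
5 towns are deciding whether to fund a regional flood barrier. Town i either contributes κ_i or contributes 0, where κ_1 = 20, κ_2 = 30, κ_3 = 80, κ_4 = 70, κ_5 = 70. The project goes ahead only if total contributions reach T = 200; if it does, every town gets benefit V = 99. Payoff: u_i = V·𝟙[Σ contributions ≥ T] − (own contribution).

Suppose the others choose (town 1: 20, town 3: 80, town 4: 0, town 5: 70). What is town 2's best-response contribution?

Others' total = 170. Contributing 30 brings total to 200 ≥ 200: gain V − κ_2 = 69.
Best response: 30.

30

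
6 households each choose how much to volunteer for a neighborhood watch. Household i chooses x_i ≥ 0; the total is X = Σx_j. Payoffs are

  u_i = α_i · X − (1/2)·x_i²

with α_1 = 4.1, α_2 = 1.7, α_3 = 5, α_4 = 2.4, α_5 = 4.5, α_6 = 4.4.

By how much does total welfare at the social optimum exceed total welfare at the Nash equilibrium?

1021.855

Household i's FOC: ∂u_i/∂x_i = α_i − x_i = 0, so x_i* = α_i.
NE contributions = (4.1, 1.7, 5, 2.4, 4.5, 4.4); X = 22.1.
W^NE = (Σα)·X − ½Σα_i² = 22.1² − ½·90.07 = 443.375.
Planner sets x_i = Σα_j = 22.1 for every i, so X^SO = 6·22.1 = 132.6.
W^SO = (Σα)·X^SO − ½·6·(Σα)² = (6/2)·22.1² = 1465.23.
Deadweight loss = W^SO − W^NE = 1021.855.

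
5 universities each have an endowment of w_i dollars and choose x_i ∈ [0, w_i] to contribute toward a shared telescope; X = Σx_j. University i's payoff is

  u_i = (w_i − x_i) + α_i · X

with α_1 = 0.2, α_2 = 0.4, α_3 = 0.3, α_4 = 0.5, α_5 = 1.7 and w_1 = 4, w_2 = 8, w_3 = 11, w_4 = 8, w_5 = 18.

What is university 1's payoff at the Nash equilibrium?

7.6

∂u_i/∂x_i = α_i − 1, so university i contributes w_i if α_i > 1, else 0.
α_i > 1 for i ∈ {5}; NE contributions (0, 0, 0, 0, 18), X = 18.
u_1 = (4 − 0) + 0.2·18 = 7.6.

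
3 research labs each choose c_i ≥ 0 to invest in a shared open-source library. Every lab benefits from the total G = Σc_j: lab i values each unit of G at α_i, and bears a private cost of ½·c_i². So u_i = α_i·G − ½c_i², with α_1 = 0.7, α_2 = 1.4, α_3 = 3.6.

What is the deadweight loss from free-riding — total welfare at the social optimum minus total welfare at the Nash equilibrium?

Lab i's FOC: ∂u_i/∂c_i = α_i − c_i = 0, so c_i* = α_i.
NE contributions = (0.7, 1.4, 3.6); G = 5.7.
W^NE = (Σα)·G − ½Σα_i² = 5.7² − ½·15.41 = 24.785.
Planner sets c_i = Σα_j = 5.7 for every i, so G^SO = 3·5.7 = 17.1.
W^SO = (Σα)·G^SO − ½·3·(Σα)² = (3/2)·5.7² = 48.735.
Deadweight loss = W^SO − W^NE = 23.95.

23.95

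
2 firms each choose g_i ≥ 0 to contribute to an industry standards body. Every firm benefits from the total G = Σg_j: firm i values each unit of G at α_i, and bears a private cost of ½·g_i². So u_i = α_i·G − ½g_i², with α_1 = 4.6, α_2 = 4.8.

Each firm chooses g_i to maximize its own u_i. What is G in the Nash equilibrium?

9.4

Firm i's FOC: ∂u_i/∂g_i = α_i − g_i = 0, so g_i* = α_i.
NE contributions = (4.6, 4.8); G = 9.4.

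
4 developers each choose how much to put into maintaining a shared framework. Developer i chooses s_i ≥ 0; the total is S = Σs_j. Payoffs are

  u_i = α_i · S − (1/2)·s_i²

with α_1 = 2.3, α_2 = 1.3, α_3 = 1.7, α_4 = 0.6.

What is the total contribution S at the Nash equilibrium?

Developer i's FOC: ∂u_i/∂s_i = α_i − s_i = 0, so s_i* = α_i.
NE contributions = (2.3, 1.3, 1.7, 0.6); S = 5.9.

5.9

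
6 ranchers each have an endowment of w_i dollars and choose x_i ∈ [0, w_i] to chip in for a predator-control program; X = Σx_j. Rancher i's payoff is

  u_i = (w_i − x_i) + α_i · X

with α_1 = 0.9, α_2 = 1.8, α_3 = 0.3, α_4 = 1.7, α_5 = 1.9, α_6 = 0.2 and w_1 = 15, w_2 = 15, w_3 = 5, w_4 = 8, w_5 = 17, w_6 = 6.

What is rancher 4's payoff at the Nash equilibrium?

∂u_i/∂x_i = α_i − 1, so rancher i contributes w_i if α_i > 1, else 0.
α_i > 1 for i ∈ {2, 4, 5}; NE contributions (0, 15, 0, 8, 17, 0), X = 40.
u_4 = (8 − 8) + 1.7·40 = 68.

68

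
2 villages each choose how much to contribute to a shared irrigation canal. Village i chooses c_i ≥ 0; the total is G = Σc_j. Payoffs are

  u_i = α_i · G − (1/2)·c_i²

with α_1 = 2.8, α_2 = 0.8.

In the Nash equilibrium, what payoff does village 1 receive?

Village i's FOC: ∂u_i/∂c_i = α_i − c_i = 0, so c_i* = α_i.
NE contributions = (2.8, 0.8); G = 3.6.
u_1 = α_1·G − ½·(c_1)² = 2.8·3.6 − ½·2.8² = 6.16.

6.16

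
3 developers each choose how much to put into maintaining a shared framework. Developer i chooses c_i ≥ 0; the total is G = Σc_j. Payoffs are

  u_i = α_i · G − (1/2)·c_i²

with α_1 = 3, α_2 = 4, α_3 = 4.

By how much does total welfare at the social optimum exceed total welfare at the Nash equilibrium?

Developer i's FOC: ∂u_i/∂c_i = α_i − c_i = 0, so c_i* = α_i.
NE contributions = (3, 4, 4); G = 11.
W^NE = (Σα)·G − ½Σα_i² = 11² − ½·41 = 100.5.
Planner sets c_i = Σα_j = 11 for every i, so G^SO = 3·11 = 33.
W^SO = (Σα)·G^SO − ½·3·(Σα)² = (3/2)·11² = 181.5.
Deadweight loss = W^SO − W^NE = 81.

81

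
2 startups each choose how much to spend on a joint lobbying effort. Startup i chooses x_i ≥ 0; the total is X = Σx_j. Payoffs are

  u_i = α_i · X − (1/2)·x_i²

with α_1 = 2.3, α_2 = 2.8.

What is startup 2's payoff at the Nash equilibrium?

Startup i's FOC: ∂u_i/∂x_i = α_i − x_i = 0, so x_i* = α_i.
NE contributions = (2.3, 2.8); X = 5.1.
u_2 = α_2·X − ½·(x_2)² = 2.8·5.1 − ½·2.8² = 10.36.

10.36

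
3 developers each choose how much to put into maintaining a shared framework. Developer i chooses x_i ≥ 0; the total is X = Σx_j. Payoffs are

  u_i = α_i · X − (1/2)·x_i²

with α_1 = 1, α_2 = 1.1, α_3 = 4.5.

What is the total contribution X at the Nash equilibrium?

Developer i's FOC: ∂u_i/∂x_i = α_i − x_i = 0, so x_i* = α_i.
NE contributions = (1, 1.1, 4.5); X = 6.6.

6.6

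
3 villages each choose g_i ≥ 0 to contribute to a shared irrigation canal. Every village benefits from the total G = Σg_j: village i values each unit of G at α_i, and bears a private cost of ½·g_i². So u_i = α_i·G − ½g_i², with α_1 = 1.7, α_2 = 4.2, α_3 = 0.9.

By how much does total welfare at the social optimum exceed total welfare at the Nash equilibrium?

Village i's FOC: ∂u_i/∂g_i = α_i − g_i = 0, so g_i* = α_i.
NE contributions = (1.7, 4.2, 0.9); G = 6.8.
W^NE = (Σα)·G − ½Σα_i² = 6.8² − ½·21.34 = 35.57.
Planner sets g_i = Σα_j = 6.8 for every i, so G^SO = 3·6.8 = 20.4.
W^SO = (Σα)·G^SO − ½·3·(Σα)² = (3/2)·6.8² = 69.36.
Deadweight loss = W^SO − W^NE = 33.79.

33.79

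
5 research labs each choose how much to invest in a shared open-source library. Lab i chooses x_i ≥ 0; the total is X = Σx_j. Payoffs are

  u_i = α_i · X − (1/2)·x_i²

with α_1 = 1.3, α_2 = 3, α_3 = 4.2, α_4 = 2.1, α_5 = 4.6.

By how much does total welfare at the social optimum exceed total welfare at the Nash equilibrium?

373.51

Lab i's FOC: ∂u_i/∂x_i = α_i − x_i = 0, so x_i* = α_i.
NE contributions = (1.3, 3, 4.2, 2.1, 4.6); X = 15.2.
W^NE = (Σα)·X − ½Σα_i² = 15.2² − ½·53.9 = 204.09.
Planner sets x_i = Σα_j = 15.2 for every i, so X^SO = 5·15.2 = 76.
W^SO = (Σα)·X^SO − ½·5·(Σα)² = (5/2)·15.2² = 577.6.
Deadweight loss = W^SO − W^NE = 373.51.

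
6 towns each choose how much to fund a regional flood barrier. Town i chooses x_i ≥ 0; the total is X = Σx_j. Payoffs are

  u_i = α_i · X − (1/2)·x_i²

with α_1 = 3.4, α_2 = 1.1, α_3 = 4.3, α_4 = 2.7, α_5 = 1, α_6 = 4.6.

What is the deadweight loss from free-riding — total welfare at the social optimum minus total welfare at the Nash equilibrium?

615.175

Town i's FOC: ∂u_i/∂x_i = α_i − x_i = 0, so x_i* = α_i.
NE contributions = (3.4, 1.1, 4.3, 2.7, 1, 4.6); X = 17.1.
W^NE = (Σα)·X − ½Σα_i² = 17.1² − ½·60.71 = 262.055.
Planner sets x_i = Σα_j = 17.1 for every i, so X^SO = 6·17.1 = 102.6.
W^SO = (Σα)·X^SO − ½·6·(Σα)² = (6/2)·17.1² = 877.23.
Deadweight loss = W^SO − W^NE = 615.175.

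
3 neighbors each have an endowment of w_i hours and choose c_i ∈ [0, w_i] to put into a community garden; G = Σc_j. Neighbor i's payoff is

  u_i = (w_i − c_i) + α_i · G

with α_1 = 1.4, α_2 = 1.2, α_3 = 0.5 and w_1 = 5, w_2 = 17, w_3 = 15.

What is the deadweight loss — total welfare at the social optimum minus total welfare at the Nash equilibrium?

∂u_i/∂c_i = α_i − 1, so neighbor i contributes w_i if α_i > 1, else 0.
α_i > 1 for i ∈ {1, 2}; NE contributions (5, 17, 0), G = 22.
W^NE = Σw_i − G^NE + (Σα_i)·G^NE = 37 + 2.1·22 = 83.2.
Planner: ∂(Σu_j)/∂c_i = Σα_j − 1 = 2.1 > 0, so everyone contributes w_i; G^SO = 37, W^SO = 37 + 2.1·37 = 114.7.
Deadweight loss = 31.5.

31.5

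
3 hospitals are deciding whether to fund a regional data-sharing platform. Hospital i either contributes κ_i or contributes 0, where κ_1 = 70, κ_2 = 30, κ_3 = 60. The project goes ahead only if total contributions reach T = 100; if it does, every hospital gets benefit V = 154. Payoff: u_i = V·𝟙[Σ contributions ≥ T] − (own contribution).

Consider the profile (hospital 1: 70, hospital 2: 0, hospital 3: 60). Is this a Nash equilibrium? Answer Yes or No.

Yes

Total = 130 ≥ 100: provided.
Hospital 1 (pledges 70, payoff 84): dropping to 0 → total 60, payoff 0. No gain.
Hospital 2 (pledges 0, payoff 154): pledging 30 → total 160, payoff 124. No gain.
Hospital 3 (pledges 60, payoff 94): dropping to 0 → total 70, payoff 0. No gain.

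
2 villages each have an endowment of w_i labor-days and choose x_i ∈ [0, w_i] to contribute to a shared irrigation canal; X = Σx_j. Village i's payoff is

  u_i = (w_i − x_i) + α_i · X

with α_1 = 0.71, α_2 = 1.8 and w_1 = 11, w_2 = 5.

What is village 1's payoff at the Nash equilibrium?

14.55

∂u_i/∂x_i = α_i − 1, so village i contributes w_i if α_i > 1, else 0.
α_i > 1 for i ∈ {2}; NE contributions (0, 5), X = 5.
u_1 = (11 − 0) + 0.71·5 = 14.55.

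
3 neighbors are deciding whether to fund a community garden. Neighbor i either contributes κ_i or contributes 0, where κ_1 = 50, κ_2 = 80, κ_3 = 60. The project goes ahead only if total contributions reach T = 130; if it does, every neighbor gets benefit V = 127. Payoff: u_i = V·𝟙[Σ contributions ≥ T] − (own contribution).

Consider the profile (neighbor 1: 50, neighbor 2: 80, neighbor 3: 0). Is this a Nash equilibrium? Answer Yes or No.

Total = 130 ≥ 130: provided.
Neighbor 1 (pledges 50, payoff 77): dropping to 0 → total 80, payoff 0. No gain.
Neighbor 2 (pledges 80, payoff 47): dropping to 0 → total 50, payoff 0. No gain.
Neighbor 3 (pledges 0, payoff 127): pledging 60 → total 190, payoff 67. No gain.

Yes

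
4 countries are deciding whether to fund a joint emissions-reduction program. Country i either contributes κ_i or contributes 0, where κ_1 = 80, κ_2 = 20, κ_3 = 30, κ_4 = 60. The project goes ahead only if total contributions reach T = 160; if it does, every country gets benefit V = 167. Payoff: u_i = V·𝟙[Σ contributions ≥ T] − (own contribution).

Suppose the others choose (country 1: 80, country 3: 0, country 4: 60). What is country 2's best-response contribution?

20

Others' total = 140. Contributing 20 brings total to 160 ≥ 160: gain V − κ_2 = 147.
Best response: 20.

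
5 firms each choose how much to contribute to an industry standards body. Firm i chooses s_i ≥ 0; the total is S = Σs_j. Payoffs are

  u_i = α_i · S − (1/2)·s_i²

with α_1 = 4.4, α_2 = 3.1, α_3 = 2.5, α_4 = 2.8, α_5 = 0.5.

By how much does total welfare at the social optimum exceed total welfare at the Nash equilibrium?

286.99

Firm i's FOC: ∂u_i/∂s_i = α_i − s_i = 0, so s_i* = α_i.
NE contributions = (4.4, 3.1, 2.5, 2.8, 0.5); S = 13.3.
W^NE = (Σα)·S − ½Σα_i² = 13.3² − ½·43.31 = 155.235.
Planner sets s_i = Σα_j = 13.3 for every i, so S^SO = 5·13.3 = 66.5.
W^SO = (Σα)·S^SO − ½·5·(Σα)² = (5/2)·13.3² = 442.225.
Deadweight loss = W^SO − W^NE = 286.99.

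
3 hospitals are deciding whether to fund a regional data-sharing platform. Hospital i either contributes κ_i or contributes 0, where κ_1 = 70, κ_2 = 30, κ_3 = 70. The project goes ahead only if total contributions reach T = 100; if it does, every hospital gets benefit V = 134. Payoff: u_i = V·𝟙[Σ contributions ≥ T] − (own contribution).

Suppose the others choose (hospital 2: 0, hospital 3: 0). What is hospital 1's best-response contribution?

Others' total = 0. Even contributing 70 gives 70 < 100: no benefit either way.
Best response: 0.

0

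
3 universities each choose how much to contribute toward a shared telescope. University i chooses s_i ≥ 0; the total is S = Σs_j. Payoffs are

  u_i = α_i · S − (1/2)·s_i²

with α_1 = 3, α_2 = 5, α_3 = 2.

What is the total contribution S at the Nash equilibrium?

10

University i's FOC: ∂u_i/∂s_i = α_i − s_i = 0, so s_i* = α_i.
NE contributions = (3, 5, 2); S = 10.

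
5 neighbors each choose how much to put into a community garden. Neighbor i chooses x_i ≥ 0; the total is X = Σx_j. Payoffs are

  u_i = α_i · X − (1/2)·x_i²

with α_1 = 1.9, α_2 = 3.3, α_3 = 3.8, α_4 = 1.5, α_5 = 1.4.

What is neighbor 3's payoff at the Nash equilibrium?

38

Neighbor i's FOC: ∂u_i/∂x_i = α_i − x_i = 0, so x_i* = α_i.
NE contributions = (1.9, 3.3, 3.8, 1.5, 1.4); X = 11.9.
u_3 = α_3·X − ½·(x_3)² = 3.8·11.9 − ½·3.8² = 38.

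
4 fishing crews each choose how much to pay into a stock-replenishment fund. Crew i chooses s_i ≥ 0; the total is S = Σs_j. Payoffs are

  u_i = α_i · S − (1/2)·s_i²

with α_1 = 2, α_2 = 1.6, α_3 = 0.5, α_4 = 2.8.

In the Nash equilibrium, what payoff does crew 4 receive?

15.4

Crew i's FOC: ∂u_i/∂s_i = α_i − s_i = 0, so s_i* = α_i.
NE contributions = (2, 1.6, 0.5, 2.8); S = 6.9.
u_4 = α_4·S − ½·(s_4)² = 2.8·6.9 − ½·2.8² = 15.4.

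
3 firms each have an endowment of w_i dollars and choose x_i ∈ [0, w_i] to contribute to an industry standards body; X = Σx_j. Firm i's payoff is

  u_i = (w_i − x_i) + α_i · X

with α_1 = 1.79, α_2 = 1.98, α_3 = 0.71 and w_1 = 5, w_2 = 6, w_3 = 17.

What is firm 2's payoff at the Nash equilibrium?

∂u_i/∂x_i = α_i − 1, so firm i contributes w_i if α_i > 1, else 0.
α_i > 1 for i ∈ {1, 2}; NE contributions (5, 6, 0), X = 11.
u_2 = (6 − 6) + 1.98·11 = 21.78.

21.78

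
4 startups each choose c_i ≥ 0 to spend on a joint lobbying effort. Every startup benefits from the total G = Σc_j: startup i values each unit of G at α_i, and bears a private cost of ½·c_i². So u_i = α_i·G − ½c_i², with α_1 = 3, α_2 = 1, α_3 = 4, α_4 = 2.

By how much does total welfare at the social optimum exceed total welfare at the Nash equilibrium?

115

Startup i's FOC: ∂u_i/∂c_i = α_i − c_i = 0, so c_i* = α_i.
NE contributions = (3, 1, 4, 2); G = 10.
W^NE = (Σα)·G − ½Σα_i² = 10² − ½·30 = 85.
Planner sets c_i = Σα_j = 10 for every i, so G^SO = 4·10 = 40.
W^SO = (Σα)·G^SO − ½·4·(Σα)² = (4/2)·10² = 200.
Deadweight loss = W^SO − W^NE = 115.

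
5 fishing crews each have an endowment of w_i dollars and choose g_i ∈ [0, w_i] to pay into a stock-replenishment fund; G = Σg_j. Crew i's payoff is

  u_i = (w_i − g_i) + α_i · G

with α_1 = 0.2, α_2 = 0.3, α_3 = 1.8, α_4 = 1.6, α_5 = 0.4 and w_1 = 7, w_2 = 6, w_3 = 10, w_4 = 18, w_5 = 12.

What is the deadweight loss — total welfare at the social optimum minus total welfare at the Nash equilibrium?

∂u_i/∂g_i = α_i − 1, so crew i contributes w_i if α_i > 1, else 0.
α_i > 1 for i ∈ {3, 4}; NE contributions (0, 0, 10, 18, 0), G = 28.
W^NE = Σw_i − G^NE + (Σα_i)·G^NE = 53 + 3.3·28 = 145.4.
Planner: ∂(Σu_j)/∂g_i = Σα_j − 1 = 3.3 > 0, so everyone contributes w_i; G^SO = 53, W^SO = 53 + 3.3·53 = 227.9.
Deadweight loss = 82.5.

82.5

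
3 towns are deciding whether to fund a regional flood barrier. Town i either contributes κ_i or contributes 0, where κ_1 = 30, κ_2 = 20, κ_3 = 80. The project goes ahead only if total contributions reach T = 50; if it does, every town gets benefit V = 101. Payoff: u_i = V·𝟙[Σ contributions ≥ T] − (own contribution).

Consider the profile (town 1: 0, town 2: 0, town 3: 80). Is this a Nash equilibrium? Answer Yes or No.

Yes

Total = 80 ≥ 50: provided.
Town 1 (pledges 0, payoff 101): pledging 30 → total 110, payoff 71. No gain.
Town 2 (pledges 0, payoff 101): pledging 20 → total 100, payoff 81. No gain.
Town 3 (pledges 80, payoff 21): dropping to 0 → total 0, payoff 0. No gain.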